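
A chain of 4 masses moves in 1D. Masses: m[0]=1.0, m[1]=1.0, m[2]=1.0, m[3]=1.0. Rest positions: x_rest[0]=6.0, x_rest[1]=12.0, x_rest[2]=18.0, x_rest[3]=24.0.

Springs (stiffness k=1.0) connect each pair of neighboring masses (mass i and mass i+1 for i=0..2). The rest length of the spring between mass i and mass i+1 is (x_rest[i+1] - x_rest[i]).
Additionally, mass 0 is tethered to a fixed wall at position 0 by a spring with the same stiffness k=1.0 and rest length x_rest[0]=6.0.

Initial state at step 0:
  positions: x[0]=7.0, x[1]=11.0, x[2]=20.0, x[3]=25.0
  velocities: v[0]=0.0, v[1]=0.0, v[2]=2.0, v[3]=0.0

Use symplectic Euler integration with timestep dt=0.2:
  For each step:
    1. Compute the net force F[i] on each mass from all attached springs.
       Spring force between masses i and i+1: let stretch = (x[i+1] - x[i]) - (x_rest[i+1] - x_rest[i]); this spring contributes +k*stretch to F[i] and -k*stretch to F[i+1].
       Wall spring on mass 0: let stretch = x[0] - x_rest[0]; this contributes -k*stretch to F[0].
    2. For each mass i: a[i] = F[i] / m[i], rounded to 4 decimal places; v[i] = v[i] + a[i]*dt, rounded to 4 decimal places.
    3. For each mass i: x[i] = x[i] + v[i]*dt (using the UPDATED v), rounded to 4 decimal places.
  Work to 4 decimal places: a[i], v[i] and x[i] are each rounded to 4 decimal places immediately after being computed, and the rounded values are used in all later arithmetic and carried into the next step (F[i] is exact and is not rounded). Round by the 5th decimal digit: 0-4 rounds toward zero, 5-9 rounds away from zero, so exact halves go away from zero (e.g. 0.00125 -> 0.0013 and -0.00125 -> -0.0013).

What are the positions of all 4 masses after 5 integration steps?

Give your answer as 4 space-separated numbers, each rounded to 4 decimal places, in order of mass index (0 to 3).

Answer: 5.7614 13.4183 19.7353 25.6340

Derivation:
Step 0: x=[7.0000 11.0000 20.0000 25.0000] v=[0.0000 0.0000 2.0000 0.0000]
Step 1: x=[6.8800 11.2000 20.2400 25.0400] v=[-0.6000 1.0000 1.2000 0.2000]
Step 2: x=[6.6576 11.5888 20.3104 25.1280] v=[-1.1120 1.9440 0.3520 0.4400]
Step 3: x=[6.3661 12.1292 20.2246 25.2633] v=[-1.4573 2.7021 -0.4288 0.6765]
Step 4: x=[6.0505 12.7629 20.0166 25.4371] v=[-1.5779 3.1686 -1.0401 0.8688]
Step 5: x=[5.7614 13.4183 19.7353 25.6340] v=[-1.4455 3.2769 -1.4067 0.9847]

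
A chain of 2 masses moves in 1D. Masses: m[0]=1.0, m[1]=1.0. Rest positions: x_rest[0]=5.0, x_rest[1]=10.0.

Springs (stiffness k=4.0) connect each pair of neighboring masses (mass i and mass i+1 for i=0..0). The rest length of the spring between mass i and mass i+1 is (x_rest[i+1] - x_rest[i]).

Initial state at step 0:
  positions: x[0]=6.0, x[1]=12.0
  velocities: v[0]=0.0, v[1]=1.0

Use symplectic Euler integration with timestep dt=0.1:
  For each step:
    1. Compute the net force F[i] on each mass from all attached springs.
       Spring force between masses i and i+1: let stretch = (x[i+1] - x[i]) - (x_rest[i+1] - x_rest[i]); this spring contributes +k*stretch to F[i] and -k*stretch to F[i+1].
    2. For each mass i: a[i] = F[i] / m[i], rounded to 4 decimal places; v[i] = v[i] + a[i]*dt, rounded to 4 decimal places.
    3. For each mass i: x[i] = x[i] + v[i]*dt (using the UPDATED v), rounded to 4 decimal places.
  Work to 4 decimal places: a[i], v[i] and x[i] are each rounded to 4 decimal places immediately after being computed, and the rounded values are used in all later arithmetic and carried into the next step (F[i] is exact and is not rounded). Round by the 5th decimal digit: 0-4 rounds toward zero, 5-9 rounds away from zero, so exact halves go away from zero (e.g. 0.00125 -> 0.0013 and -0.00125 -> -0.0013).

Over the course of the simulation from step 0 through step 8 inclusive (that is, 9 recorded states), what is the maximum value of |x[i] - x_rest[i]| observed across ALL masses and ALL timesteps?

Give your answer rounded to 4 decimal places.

Step 0: x=[6.0000 12.0000] v=[0.0000 1.0000]
Step 1: x=[6.0400 12.0600] v=[0.4000 0.6000]
Step 2: x=[6.1208 12.0792] v=[0.8080 0.1920]
Step 3: x=[6.2399 12.0601] v=[1.1914 -0.1914]
Step 4: x=[6.3919 12.0082] v=[1.5195 -0.5195]
Step 5: x=[6.5685 11.9316] v=[1.7660 -0.7660]
Step 6: x=[6.7596 11.8405] v=[1.9112 -0.9112]
Step 7: x=[6.9540 11.7461] v=[1.9436 -0.9436]
Step 8: x=[7.1400 11.6601] v=[1.8604 -0.8604]
Max displacement = 2.1400

Answer: 2.1400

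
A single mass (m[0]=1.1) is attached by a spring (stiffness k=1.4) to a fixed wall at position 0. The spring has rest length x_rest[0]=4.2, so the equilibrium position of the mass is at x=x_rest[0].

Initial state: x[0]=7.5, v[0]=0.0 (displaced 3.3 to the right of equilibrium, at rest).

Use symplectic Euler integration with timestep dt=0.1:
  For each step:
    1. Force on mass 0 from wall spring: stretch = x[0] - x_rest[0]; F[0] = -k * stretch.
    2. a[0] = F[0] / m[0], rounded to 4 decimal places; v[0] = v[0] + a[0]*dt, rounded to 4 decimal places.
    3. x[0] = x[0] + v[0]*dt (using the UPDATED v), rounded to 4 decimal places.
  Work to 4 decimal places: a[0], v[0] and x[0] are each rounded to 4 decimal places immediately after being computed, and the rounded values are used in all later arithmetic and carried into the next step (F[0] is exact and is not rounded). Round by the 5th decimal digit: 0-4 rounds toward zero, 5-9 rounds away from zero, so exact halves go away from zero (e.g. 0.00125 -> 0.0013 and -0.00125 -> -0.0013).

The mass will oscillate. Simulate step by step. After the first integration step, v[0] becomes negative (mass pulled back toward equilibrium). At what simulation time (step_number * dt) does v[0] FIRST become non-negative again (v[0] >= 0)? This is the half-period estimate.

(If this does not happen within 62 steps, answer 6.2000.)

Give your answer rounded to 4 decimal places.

Answer: 2.8000

Derivation:
Step 0: x=[7.5000] v=[0.0000]
Step 1: x=[7.4580] v=[-0.4200]
Step 2: x=[7.3745] v=[-0.8347]
Step 3: x=[7.2506] v=[-1.2387]
Step 4: x=[7.0879] v=[-1.6270]
Step 5: x=[6.8884] v=[-1.9946]
Step 6: x=[6.6547] v=[-2.3368]
Step 7: x=[6.3898] v=[-2.6492]
Step 8: x=[6.0970] v=[-2.9279]
Step 9: x=[5.7801] v=[-3.1693]
Step 10: x=[5.4431] v=[-3.3704]
Step 11: x=[5.0902] v=[-3.5286]
Step 12: x=[4.7260] v=[-3.6419]
Step 13: x=[4.3551] v=[-3.7089]
Step 14: x=[3.9822] v=[-3.7286]
Step 15: x=[3.6121] v=[-3.7009]
Step 16: x=[3.2495] v=[-3.6261]
Step 17: x=[2.8990] v=[-3.5051]
Step 18: x=[2.5651] v=[-3.3395]
Step 19: x=[2.2520] v=[-3.1314]
Step 20: x=[1.9637] v=[-2.8835]
Step 21: x=[1.7038] v=[-2.5989]
Step 22: x=[1.4757] v=[-2.2812]
Step 23: x=[1.2823] v=[-1.9345]
Step 24: x=[1.1260] v=[-1.5632]
Step 25: x=[1.0088] v=[-1.1720]
Step 26: x=[0.9322] v=[-0.7659]
Step 27: x=[0.8972] v=[-0.3500]
Step 28: x=[0.9042] v=[0.0704]
First v>=0 after going negative at step 28, time=2.8000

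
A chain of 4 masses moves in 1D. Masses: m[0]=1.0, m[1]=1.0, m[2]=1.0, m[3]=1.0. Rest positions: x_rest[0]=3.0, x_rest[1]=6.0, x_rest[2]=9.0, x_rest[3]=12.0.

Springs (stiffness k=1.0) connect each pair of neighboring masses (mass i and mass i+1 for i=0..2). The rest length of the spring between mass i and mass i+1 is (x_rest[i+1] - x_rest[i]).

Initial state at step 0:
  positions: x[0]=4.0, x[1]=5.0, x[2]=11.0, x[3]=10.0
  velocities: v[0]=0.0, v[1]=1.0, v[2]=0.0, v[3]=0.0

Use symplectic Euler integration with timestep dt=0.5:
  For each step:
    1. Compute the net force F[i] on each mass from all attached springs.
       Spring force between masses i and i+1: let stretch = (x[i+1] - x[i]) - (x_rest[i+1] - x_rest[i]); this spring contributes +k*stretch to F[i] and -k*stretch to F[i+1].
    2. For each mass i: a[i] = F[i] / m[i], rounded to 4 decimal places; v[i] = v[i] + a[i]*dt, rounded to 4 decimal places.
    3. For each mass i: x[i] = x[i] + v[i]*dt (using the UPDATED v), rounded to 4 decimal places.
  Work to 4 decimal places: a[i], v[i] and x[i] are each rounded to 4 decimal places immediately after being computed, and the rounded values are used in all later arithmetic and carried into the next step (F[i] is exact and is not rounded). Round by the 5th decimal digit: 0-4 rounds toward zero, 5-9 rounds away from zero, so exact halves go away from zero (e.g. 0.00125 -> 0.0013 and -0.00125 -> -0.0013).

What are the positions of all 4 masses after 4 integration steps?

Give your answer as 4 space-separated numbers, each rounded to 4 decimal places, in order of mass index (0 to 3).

Step 0: x=[4.0000 5.0000 11.0000 10.0000] v=[0.0000 1.0000 0.0000 0.0000]
Step 1: x=[3.5000 6.7500 9.2500 11.0000] v=[-1.0000 3.5000 -3.5000 2.0000]
Step 2: x=[3.0625 8.3125 7.3125 12.3125] v=[-0.8750 3.1250 -3.8750 2.6250]
Step 3: x=[3.1875 8.3125 6.8750 13.1250] v=[0.2500 0.0000 -0.8750 1.6250]
Step 4: x=[3.8438 6.6719 8.3594 13.1250] v=[1.3125 -3.2813 2.9688 0.0000]

Answer: 3.8438 6.6719 8.3594 13.1250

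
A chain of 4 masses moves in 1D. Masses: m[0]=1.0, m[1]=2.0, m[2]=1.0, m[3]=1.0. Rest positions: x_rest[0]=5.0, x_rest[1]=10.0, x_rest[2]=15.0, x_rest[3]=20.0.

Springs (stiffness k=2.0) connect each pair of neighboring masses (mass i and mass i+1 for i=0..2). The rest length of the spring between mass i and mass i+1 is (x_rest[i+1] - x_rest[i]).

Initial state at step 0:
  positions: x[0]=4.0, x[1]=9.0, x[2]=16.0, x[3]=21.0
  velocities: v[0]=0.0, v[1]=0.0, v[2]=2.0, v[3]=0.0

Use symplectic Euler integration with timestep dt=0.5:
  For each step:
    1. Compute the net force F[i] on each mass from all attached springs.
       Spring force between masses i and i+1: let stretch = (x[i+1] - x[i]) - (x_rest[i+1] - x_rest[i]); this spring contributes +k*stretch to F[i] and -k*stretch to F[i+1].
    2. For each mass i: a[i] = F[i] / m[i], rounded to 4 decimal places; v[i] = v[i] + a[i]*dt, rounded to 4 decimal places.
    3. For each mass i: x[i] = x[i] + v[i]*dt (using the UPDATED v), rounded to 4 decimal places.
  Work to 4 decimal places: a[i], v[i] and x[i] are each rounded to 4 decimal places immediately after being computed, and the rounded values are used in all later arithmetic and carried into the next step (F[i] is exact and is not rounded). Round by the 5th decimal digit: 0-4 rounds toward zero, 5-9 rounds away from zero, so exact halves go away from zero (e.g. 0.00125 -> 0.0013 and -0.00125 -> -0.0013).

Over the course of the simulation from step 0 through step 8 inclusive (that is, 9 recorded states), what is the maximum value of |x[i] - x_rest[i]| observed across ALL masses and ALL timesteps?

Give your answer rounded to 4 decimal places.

Answer: 2.4767

Derivation:
Step 0: x=[4.0000 9.0000 16.0000 21.0000] v=[0.0000 0.0000 2.0000 0.0000]
Step 1: x=[4.0000 9.5000 16.0000 21.0000] v=[0.0000 1.0000 0.0000 0.0000]
Step 2: x=[4.2500 10.2500 15.2500 21.0000] v=[0.5000 1.5000 -1.5000 0.0000]
Step 3: x=[5.0000 10.7500 14.8750 20.6250] v=[1.5000 1.0000 -0.7500 -0.7500]
Step 4: x=[6.1250 10.8438 15.3125 19.8750] v=[2.2500 0.1875 0.8750 -1.5000]
Step 5: x=[7.1094 10.8751 15.7969 19.3438] v=[1.9688 0.0625 0.9688 -1.0625]
Step 6: x=[7.4767 11.1954 15.5939 19.5391] v=[0.7345 0.6406 -0.4061 0.3906]
Step 7: x=[7.2033 11.6857 15.1642 20.2618] v=[-0.5468 0.9805 -0.8594 1.4454]
Step 8: x=[6.6711 11.9250 15.5441 20.9357] v=[-1.0644 0.4786 0.7597 1.3478]
Max displacement = 2.4767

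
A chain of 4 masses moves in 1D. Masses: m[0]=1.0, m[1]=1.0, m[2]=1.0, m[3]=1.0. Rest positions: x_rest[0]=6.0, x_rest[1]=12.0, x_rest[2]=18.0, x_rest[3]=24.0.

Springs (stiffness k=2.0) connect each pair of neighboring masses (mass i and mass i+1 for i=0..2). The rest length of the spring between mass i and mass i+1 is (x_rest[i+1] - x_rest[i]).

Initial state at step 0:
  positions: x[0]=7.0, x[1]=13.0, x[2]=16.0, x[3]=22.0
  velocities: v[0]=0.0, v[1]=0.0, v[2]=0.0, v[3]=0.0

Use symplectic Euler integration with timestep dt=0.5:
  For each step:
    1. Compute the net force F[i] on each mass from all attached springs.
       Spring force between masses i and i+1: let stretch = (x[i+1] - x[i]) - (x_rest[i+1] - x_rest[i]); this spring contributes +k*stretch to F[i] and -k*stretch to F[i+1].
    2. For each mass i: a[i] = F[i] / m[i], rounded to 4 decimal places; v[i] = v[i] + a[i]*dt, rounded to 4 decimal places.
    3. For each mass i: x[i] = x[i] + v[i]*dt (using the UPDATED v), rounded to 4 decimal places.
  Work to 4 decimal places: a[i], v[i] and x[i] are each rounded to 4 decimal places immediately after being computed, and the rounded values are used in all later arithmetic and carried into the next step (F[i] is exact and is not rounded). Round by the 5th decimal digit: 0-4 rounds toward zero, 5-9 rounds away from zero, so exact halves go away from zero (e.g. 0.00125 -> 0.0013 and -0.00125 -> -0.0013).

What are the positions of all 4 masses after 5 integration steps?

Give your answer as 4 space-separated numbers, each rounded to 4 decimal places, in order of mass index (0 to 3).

Answer: 3.6250 10.7500 18.2500 25.3750

Derivation:
Step 0: x=[7.0000 13.0000 16.0000 22.0000] v=[0.0000 0.0000 0.0000 0.0000]
Step 1: x=[7.0000 11.5000 17.5000 22.0000] v=[0.0000 -3.0000 3.0000 0.0000]
Step 2: x=[6.2500 10.7500 18.2500 22.7500] v=[-1.5000 -1.5000 1.5000 1.5000]
Step 3: x=[4.7500 11.5000 17.5000 24.2500] v=[-3.0000 1.5000 -1.5000 3.0000]
Step 4: x=[3.6250 11.8750 17.1250 25.3750] v=[-2.2500 0.7500 -0.7500 2.2500]
Step 5: x=[3.6250 10.7500 18.2500 25.3750] v=[0.0000 -2.2500 2.2500 0.0000]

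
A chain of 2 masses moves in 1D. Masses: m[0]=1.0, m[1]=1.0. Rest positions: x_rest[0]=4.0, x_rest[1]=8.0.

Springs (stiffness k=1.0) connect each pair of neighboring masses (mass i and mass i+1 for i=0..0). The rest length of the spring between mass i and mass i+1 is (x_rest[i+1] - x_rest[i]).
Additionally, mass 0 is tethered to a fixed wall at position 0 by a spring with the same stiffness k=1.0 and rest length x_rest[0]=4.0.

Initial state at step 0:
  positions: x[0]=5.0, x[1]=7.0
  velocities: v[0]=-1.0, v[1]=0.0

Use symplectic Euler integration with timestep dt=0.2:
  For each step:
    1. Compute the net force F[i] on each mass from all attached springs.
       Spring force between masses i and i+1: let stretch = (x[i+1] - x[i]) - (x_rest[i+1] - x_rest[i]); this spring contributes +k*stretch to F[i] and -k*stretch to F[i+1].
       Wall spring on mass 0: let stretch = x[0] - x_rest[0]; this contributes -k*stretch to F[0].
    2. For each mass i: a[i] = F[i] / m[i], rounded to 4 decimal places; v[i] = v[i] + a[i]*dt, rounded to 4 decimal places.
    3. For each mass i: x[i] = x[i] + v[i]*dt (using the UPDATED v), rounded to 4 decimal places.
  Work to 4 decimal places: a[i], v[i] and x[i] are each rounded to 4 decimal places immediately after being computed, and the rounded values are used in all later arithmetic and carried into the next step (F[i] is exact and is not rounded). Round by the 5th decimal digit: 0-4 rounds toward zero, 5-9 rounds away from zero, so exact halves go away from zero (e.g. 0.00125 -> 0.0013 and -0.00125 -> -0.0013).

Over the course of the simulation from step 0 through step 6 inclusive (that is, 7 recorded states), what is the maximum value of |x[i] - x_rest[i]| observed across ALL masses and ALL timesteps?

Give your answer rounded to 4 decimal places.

Answer: 1.4545

Derivation:
Step 0: x=[5.0000 7.0000] v=[-1.0000 0.0000]
Step 1: x=[4.6800 7.0800] v=[-1.6000 0.4000]
Step 2: x=[4.2688 7.2240] v=[-2.0560 0.7200]
Step 3: x=[3.8051 7.4098] v=[-2.3187 0.9290]
Step 4: x=[3.3333 7.6114] v=[-2.3588 1.0081]
Step 5: x=[2.8993 7.8019] v=[-2.1698 0.9525]
Step 6: x=[2.5455 7.9563] v=[-1.7691 0.7720]
Max displacement = 1.4545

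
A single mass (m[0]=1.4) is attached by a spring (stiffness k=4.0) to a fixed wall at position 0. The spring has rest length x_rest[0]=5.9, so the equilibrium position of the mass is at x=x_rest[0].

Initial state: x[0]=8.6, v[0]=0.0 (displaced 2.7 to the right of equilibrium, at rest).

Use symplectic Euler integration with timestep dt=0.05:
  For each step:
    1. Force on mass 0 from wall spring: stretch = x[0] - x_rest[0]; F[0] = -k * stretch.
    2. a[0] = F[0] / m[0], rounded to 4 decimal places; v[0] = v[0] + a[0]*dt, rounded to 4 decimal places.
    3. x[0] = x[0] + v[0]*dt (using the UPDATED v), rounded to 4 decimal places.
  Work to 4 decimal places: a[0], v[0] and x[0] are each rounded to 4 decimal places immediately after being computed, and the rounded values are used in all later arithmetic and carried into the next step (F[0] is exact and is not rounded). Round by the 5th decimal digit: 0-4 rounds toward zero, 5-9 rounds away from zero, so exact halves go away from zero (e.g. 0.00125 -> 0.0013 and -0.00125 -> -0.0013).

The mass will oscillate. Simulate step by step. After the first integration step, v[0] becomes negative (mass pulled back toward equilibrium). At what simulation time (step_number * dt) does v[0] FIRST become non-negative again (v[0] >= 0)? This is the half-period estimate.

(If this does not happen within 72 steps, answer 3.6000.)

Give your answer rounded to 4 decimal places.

Answer: 1.9000

Derivation:
Step 0: x=[8.6000] v=[0.0000]
Step 1: x=[8.5807] v=[-0.3857]
Step 2: x=[8.5423] v=[-0.7687]
Step 3: x=[8.4850] v=[-1.1462]
Step 4: x=[8.4092] v=[-1.5155]
Step 5: x=[8.3155] v=[-1.8740]
Step 6: x=[8.2045] v=[-2.2191]
Step 7: x=[8.0771] v=[-2.5483]
Step 8: x=[7.9341] v=[-2.8593]
Step 9: x=[7.7766] v=[-3.1499]
Step 10: x=[7.6057] v=[-3.4180]
Step 11: x=[7.4226] v=[-3.6617]
Step 12: x=[7.2286] v=[-3.8792]
Step 13: x=[7.0252] v=[-4.0690]
Step 14: x=[6.8137] v=[-4.2297]
Step 15: x=[6.5957] v=[-4.3602]
Step 16: x=[6.3727] v=[-4.4596]
Step 17: x=[6.1463] v=[-4.5271]
Step 18: x=[5.9182] v=[-4.5623]
Step 19: x=[5.6900] v=[-4.5649]
Step 20: x=[5.4633] v=[-4.5349]
Step 21: x=[5.2397] v=[-4.4725]
Step 22: x=[5.0208] v=[-4.3782]
Step 23: x=[4.8082] v=[-4.2526]
Step 24: x=[4.6034] v=[-4.0966]
Step 25: x=[4.4078] v=[-3.9114]
Step 26: x=[4.2229] v=[-3.6982]
Step 27: x=[4.0500] v=[-3.4586]
Step 28: x=[3.8903] v=[-3.1943]
Step 29: x=[3.7449] v=[-2.9072]
Step 30: x=[3.6149] v=[-2.5993]
Step 31: x=[3.5013] v=[-2.2729]
Step 32: x=[3.4048] v=[-1.9302]
Step 33: x=[3.3261] v=[-1.5737]
Step 34: x=[3.2658] v=[-1.2060]
Step 35: x=[3.2243] v=[-0.8297]
Step 36: x=[3.2019] v=[-0.4475]
Step 37: x=[3.1988] v=[-0.0621]
Step 38: x=[3.2150] v=[0.3238]
First v>=0 after going negative at step 38, time=1.9000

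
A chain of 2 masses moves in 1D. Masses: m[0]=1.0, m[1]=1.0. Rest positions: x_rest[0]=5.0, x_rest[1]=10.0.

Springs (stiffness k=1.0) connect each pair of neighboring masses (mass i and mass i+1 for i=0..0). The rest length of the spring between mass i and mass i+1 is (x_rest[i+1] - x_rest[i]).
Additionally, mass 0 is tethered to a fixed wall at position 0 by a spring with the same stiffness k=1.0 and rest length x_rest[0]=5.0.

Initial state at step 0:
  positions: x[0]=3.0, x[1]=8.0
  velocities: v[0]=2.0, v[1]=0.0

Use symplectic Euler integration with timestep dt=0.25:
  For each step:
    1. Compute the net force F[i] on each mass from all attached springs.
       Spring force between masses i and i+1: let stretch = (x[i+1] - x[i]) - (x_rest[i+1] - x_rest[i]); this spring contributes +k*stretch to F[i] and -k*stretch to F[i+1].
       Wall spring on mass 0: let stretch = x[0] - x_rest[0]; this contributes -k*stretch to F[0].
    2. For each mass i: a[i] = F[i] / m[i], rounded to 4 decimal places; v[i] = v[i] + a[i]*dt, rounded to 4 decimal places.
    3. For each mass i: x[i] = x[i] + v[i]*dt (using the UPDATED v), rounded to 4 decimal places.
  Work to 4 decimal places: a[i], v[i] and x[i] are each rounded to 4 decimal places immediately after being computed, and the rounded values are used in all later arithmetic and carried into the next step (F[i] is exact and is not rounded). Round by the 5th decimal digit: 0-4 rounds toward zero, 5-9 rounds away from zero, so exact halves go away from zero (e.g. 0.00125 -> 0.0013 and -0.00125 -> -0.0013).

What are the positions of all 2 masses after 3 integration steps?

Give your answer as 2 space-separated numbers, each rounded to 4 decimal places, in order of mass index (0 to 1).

Step 0: x=[3.0000 8.0000] v=[2.0000 0.0000]
Step 1: x=[3.6250 8.0000] v=[2.5000 0.0000]
Step 2: x=[4.2969 8.0391] v=[2.6875 0.1563]
Step 3: x=[4.9341 8.1568] v=[2.5488 0.4708]

Answer: 4.9341 8.1568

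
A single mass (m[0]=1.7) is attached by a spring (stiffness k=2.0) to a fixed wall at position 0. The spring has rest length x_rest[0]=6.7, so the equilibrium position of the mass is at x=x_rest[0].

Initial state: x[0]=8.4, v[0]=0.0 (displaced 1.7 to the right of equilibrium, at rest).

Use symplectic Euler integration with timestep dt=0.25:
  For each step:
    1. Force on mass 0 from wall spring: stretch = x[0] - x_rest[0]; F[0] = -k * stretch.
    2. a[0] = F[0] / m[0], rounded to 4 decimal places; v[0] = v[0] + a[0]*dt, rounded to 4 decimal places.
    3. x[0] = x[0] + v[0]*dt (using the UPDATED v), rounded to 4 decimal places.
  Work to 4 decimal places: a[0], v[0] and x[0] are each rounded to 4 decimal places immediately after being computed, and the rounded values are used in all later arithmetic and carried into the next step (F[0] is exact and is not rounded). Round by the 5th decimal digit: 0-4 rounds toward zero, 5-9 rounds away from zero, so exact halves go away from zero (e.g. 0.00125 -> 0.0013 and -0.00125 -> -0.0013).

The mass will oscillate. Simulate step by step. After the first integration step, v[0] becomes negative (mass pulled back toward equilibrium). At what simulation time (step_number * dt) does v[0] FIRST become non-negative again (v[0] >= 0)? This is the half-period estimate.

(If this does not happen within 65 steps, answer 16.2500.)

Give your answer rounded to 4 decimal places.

Answer: 3.0000

Derivation:
Step 0: x=[8.4000] v=[0.0000]
Step 1: x=[8.2750] v=[-0.5000]
Step 2: x=[8.0342] v=[-0.9632]
Step 3: x=[7.6953] v=[-1.3556]
Step 4: x=[7.2832] v=[-1.6483]
Step 5: x=[6.8283] v=[-1.8198]
Step 6: x=[6.3639] v=[-1.8575]
Step 7: x=[5.9242] v=[-1.7587]
Step 8: x=[5.5416] v=[-1.5305]
Step 9: x=[5.2442] v=[-1.1898]
Step 10: x=[5.0538] v=[-0.7616]
Step 11: x=[4.9845] v=[-0.2774]
Step 12: x=[5.0413] v=[0.2272]
First v>=0 after going negative at step 12, time=3.0000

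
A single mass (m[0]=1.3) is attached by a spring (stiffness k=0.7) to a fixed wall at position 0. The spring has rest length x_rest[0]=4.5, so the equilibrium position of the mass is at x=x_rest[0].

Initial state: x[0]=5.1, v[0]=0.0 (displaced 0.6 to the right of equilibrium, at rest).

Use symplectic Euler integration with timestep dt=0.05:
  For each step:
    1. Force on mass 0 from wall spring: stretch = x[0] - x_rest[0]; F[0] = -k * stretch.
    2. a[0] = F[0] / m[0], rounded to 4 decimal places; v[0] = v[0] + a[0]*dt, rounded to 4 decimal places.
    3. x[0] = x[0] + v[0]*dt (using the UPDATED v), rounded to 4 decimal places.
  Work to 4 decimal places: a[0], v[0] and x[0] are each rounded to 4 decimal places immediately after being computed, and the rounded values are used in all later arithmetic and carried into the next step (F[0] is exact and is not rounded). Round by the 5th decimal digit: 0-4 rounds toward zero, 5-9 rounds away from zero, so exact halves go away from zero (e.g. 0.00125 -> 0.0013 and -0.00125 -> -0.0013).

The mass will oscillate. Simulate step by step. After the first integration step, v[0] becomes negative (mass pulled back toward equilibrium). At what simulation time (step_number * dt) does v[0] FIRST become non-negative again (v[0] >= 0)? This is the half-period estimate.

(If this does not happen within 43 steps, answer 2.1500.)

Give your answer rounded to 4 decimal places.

Answer: 2.1500

Derivation:
Step 0: x=[5.1000] v=[0.0000]
Step 1: x=[5.0992] v=[-0.0162]
Step 2: x=[5.0976] v=[-0.0323]
Step 3: x=[5.0952] v=[-0.0484]
Step 4: x=[5.0920] v=[-0.0644]
Step 5: x=[5.0880] v=[-0.0803]
Step 6: x=[5.0832] v=[-0.0961]
Step 7: x=[5.0776] v=[-0.1118]
Step 8: x=[5.0712] v=[-0.1274]
Step 9: x=[5.0641] v=[-0.1428]
Step 10: x=[5.0562] v=[-0.1580]
Step 11: x=[5.0476] v=[-0.1730]
Step 12: x=[5.0382] v=[-0.1877]
Step 13: x=[5.0281] v=[-0.2022]
Step 14: x=[5.0173] v=[-0.2164]
Step 15: x=[5.0058] v=[-0.2303]
Step 16: x=[4.9936] v=[-0.2439]
Step 17: x=[4.9807] v=[-0.2572]
Step 18: x=[4.9672] v=[-0.2701]
Step 19: x=[4.9531] v=[-0.2827]
Step 20: x=[4.9384] v=[-0.2949]
Step 21: x=[4.9231] v=[-0.3067]
Step 22: x=[4.9072] v=[-0.3181]
Step 23: x=[4.8907] v=[-0.3291]
Step 24: x=[4.8737] v=[-0.3396]
Step 25: x=[4.8562] v=[-0.3497]
Step 26: x=[4.8382] v=[-0.3593]
Step 27: x=[4.8198] v=[-0.3684]
Step 28: x=[4.8010] v=[-0.3770]
Step 29: x=[4.7817] v=[-0.3851]
Step 30: x=[4.7621] v=[-0.3927]
Step 31: x=[4.7421] v=[-0.3998]
Step 32: x=[4.7218] v=[-0.4063]
Step 33: x=[4.7012] v=[-0.4123]
Step 34: x=[4.6803] v=[-0.4177]
Step 35: x=[4.6592] v=[-0.4226]
Step 36: x=[4.6379] v=[-0.4269]
Step 37: x=[4.6164] v=[-0.4306]
Step 38: x=[4.5947] v=[-0.4337]
Step 39: x=[4.5729] v=[-0.4363]
Step 40: x=[4.5510] v=[-0.4383]
Step 41: x=[4.5290] v=[-0.4397]
Step 42: x=[4.5070] v=[-0.4405]
Step 43: x=[4.4850] v=[-0.4407]
v[0] did not become non-negative within 43 steps; using fallback time=2.1500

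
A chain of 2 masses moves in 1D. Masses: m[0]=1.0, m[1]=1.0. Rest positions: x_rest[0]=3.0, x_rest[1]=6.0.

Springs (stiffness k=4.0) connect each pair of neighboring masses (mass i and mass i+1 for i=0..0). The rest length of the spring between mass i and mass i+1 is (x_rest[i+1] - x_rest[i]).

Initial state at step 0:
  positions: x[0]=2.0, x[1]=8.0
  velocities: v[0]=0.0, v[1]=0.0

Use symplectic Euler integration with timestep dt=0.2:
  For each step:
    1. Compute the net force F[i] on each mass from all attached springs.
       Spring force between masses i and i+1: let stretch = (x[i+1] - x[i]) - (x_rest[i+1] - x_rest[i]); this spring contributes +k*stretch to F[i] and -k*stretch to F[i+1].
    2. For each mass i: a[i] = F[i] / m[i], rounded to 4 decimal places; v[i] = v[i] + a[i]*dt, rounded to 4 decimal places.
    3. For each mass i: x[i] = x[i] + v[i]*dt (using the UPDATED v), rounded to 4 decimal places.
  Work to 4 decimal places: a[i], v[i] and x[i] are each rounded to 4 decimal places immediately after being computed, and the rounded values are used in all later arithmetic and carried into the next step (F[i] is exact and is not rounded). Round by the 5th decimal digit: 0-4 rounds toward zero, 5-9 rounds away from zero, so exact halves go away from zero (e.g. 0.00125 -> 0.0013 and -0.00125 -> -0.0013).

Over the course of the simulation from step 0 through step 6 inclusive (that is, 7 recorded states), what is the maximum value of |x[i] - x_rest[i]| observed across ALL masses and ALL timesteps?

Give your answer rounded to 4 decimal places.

Answer: 2.0638

Derivation:
Step 0: x=[2.0000 8.0000] v=[0.0000 0.0000]
Step 1: x=[2.4800 7.5200] v=[2.4000 -2.4000]
Step 2: x=[3.2864 6.7136] v=[4.0320 -4.0320]
Step 3: x=[4.1612 5.8388] v=[4.3738 -4.3738]
Step 4: x=[4.8244 5.1756] v=[3.3159 -3.3159]
Step 5: x=[5.0638 4.9362] v=[1.1969 -1.1969]
Step 6: x=[4.8028 5.1972] v=[-1.3052 1.3052]
Max displacement = 2.0638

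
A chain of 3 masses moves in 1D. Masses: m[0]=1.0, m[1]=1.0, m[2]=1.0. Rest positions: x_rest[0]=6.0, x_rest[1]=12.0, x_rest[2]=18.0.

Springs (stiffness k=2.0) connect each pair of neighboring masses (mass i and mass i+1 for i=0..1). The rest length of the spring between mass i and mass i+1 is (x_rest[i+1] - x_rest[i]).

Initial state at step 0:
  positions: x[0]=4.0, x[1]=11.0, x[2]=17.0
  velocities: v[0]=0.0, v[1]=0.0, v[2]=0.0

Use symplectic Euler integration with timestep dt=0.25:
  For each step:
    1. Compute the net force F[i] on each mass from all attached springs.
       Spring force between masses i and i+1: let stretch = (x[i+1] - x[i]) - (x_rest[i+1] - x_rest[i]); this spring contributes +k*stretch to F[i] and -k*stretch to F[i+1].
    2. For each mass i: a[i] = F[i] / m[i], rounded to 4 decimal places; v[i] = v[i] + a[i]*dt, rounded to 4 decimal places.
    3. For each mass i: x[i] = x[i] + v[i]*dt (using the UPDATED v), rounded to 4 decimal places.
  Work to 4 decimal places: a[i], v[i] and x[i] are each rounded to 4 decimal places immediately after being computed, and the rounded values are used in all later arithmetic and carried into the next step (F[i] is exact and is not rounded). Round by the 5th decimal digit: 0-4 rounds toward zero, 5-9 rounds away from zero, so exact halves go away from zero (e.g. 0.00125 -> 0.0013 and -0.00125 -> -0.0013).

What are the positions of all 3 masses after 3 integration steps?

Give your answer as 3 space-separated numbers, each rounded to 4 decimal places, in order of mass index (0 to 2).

Step 0: x=[4.0000 11.0000 17.0000] v=[0.0000 0.0000 0.0000]
Step 1: x=[4.1250 10.8750 17.0000] v=[0.5000 -0.5000 0.0000]
Step 2: x=[4.3438 10.6719 16.9844] v=[0.8750 -0.8125 -0.0625]
Step 3: x=[4.6036 10.4668 16.9297] v=[1.0391 -0.8203 -0.2188]

Answer: 4.6036 10.4668 16.9297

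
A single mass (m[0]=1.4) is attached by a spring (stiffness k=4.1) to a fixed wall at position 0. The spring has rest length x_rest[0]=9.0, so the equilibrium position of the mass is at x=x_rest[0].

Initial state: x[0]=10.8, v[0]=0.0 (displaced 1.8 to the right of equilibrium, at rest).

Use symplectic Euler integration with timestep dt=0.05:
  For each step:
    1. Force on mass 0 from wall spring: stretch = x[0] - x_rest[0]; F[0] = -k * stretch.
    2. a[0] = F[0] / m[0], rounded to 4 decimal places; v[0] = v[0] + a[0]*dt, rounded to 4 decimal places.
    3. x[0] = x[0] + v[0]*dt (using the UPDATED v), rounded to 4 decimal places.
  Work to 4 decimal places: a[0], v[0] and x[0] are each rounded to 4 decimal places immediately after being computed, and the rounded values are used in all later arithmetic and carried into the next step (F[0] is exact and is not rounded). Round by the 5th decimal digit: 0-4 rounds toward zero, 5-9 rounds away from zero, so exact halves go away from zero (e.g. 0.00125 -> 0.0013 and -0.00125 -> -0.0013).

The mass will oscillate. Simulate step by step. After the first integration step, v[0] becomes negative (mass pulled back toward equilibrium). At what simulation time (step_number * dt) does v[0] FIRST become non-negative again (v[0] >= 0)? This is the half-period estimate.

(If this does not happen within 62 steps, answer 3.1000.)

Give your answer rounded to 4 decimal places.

Step 0: x=[10.8000] v=[0.0000]
Step 1: x=[10.7868] v=[-0.2636]
Step 2: x=[10.7605] v=[-0.5252]
Step 3: x=[10.7214] v=[-0.7830]
Step 4: x=[10.6696] v=[-1.0351]
Step 5: x=[10.6056] v=[-1.2796]
Step 6: x=[10.5299] v=[-1.5147]
Step 7: x=[10.4430] v=[-1.7387]
Step 8: x=[10.3455] v=[-1.9500]
Step 9: x=[10.2382] v=[-2.1470]
Step 10: x=[10.1218] v=[-2.3283]
Step 11: x=[9.9972] v=[-2.4926]
Step 12: x=[9.8653] v=[-2.6386]
Step 13: x=[9.7270] v=[-2.7653]
Step 14: x=[9.5834] v=[-2.8718]
Step 15: x=[9.4355] v=[-2.9572]
Step 16: x=[9.2845] v=[-3.0210]
Step 17: x=[9.1314] v=[-3.0627]
Step 18: x=[8.9773] v=[-3.0819]
Step 19: x=[8.8234] v=[-3.0786]
Step 20: x=[8.6708] v=[-3.0527]
Step 21: x=[8.5206] v=[-3.0045]
Step 22: x=[8.3739] v=[-2.9343]
Step 23: x=[8.2318] v=[-2.8426]
Step 24: x=[8.0953] v=[-2.7301]
Step 25: x=[7.9654] v=[-2.5976]
Step 26: x=[7.8431] v=[-2.4461]
Step 27: x=[7.7293] v=[-2.2767]
Step 28: x=[7.6248] v=[-2.0906]
Step 29: x=[7.5303] v=[-1.8892]
Step 30: x=[7.4466] v=[-1.6740]
Step 31: x=[7.3743] v=[-1.4465]
Step 32: x=[7.3139] v=[-1.2085]
Step 33: x=[7.2658] v=[-0.9616]
Step 34: x=[7.2304] v=[-0.7077]
Step 35: x=[7.2080] v=[-0.4486]
Step 36: x=[7.1987] v=[-0.1862]
Step 37: x=[7.2026] v=[0.0776]
First v>=0 after going negative at step 37, time=1.8500

Answer: 1.8500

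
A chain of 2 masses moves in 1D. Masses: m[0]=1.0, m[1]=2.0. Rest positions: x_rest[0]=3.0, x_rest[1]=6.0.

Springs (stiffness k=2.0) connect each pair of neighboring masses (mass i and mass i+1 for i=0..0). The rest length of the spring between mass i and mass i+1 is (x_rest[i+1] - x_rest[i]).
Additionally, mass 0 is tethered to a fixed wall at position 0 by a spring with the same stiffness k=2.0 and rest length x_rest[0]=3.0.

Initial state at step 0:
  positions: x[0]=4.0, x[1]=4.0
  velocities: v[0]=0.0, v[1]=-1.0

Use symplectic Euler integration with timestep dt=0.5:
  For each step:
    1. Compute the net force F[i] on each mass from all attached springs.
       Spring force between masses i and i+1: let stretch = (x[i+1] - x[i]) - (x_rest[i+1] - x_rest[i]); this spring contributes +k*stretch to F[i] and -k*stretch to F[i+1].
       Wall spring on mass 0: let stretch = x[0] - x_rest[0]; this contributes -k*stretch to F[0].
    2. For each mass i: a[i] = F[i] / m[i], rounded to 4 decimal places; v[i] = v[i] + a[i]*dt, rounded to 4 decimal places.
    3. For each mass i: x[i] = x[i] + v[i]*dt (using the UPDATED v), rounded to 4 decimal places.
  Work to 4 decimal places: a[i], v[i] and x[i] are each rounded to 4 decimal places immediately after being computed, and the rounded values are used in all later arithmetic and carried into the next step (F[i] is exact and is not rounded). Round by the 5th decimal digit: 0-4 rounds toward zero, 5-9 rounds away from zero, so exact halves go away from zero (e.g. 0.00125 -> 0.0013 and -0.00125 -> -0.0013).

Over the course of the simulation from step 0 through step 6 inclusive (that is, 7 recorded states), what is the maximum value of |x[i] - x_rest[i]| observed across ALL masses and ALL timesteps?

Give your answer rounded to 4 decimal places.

Step 0: x=[4.0000 4.0000] v=[0.0000 -1.0000]
Step 1: x=[2.0000 4.2500] v=[-4.0000 0.5000]
Step 2: x=[0.1250 4.6875] v=[-3.7500 0.8750]
Step 3: x=[0.4688 4.7344] v=[0.6875 0.0938]
Step 4: x=[2.7110 4.4649] v=[4.4843 -0.5390]
Step 5: x=[4.4746 4.5070] v=[3.5272 0.0841]
Step 6: x=[4.0171 5.2910] v=[-0.9150 1.5679]
Max displacement = 2.8750

Answer: 2.8750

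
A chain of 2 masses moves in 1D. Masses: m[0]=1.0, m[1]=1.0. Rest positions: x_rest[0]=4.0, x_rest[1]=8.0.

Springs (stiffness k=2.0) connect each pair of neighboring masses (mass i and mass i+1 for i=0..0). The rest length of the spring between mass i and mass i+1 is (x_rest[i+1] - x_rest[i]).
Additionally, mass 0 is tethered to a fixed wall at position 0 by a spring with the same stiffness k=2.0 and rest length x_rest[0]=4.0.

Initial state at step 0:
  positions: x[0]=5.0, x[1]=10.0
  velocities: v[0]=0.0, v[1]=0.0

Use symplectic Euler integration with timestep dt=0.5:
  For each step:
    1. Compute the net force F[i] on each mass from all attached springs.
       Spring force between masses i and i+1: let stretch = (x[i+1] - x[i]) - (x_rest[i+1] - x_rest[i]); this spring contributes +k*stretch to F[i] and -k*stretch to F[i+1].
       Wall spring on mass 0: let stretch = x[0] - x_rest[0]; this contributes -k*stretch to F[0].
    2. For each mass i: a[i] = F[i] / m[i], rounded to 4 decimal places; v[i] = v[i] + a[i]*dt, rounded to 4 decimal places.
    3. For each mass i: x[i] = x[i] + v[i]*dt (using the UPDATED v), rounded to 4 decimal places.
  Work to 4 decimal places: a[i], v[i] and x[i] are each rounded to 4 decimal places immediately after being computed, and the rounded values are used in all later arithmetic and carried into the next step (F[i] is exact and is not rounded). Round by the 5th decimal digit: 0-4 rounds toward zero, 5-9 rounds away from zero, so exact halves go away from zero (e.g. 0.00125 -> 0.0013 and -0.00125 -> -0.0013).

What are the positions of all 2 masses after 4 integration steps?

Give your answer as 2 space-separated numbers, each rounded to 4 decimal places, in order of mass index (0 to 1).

Step 0: x=[5.0000 10.0000] v=[0.0000 0.0000]
Step 1: x=[5.0000 9.5000] v=[0.0000 -1.0000]
Step 2: x=[4.7500 8.7500] v=[-0.5000 -1.5000]
Step 3: x=[4.1250 8.0000] v=[-1.2500 -1.5000]
Step 4: x=[3.3750 7.3125] v=[-1.5000 -1.3750]

Answer: 3.3750 7.3125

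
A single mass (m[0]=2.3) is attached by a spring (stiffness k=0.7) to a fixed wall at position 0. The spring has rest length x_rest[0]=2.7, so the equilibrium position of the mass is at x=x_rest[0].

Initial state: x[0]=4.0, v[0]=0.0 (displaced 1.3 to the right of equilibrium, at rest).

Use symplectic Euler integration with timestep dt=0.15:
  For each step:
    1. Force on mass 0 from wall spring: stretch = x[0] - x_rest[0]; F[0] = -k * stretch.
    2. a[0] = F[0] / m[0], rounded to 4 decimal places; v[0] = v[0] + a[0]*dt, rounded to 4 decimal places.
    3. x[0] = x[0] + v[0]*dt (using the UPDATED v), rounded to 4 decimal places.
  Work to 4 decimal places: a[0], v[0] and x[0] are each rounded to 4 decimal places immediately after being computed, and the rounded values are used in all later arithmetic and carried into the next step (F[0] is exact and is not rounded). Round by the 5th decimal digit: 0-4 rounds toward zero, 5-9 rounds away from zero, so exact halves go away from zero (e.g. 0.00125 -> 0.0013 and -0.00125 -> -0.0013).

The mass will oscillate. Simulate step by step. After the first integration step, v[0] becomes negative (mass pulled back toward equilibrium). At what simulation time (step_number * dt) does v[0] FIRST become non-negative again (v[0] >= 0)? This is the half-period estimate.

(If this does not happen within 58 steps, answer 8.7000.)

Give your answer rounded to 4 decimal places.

Answer: 5.7000

Derivation:
Step 0: x=[4.0000] v=[0.0000]
Step 1: x=[3.9911] v=[-0.0594]
Step 2: x=[3.9734] v=[-0.1183]
Step 3: x=[3.9469] v=[-0.1764]
Step 4: x=[3.9119] v=[-0.2333]
Step 5: x=[3.8686] v=[-0.2886]
Step 6: x=[3.8173] v=[-0.3420]
Step 7: x=[3.7584] v=[-0.3930]
Step 8: x=[3.6922] v=[-0.4413]
Step 9: x=[3.6192] v=[-0.4866]
Step 10: x=[3.5399] v=[-0.5286]
Step 11: x=[3.4549] v=[-0.5669]
Step 12: x=[3.3647] v=[-0.6014]
Step 13: x=[3.2699] v=[-0.6317]
Step 14: x=[3.1712] v=[-0.6577]
Step 15: x=[3.0693] v=[-0.6792]
Step 16: x=[2.9649] v=[-0.6961]
Step 17: x=[2.8587] v=[-0.7082]
Step 18: x=[2.7514] v=[-0.7154]
Step 19: x=[2.6437] v=[-0.7177]
Step 20: x=[2.5364] v=[-0.7151]
Step 21: x=[2.4303] v=[-0.7076]
Step 22: x=[2.3260] v=[-0.6953]
Step 23: x=[2.2243] v=[-0.6782]
Step 24: x=[2.1258] v=[-0.6565]
Step 25: x=[2.0313] v=[-0.6303]
Step 26: x=[1.9413] v=[-0.5998]
Step 27: x=[1.8565] v=[-0.5652]
Step 28: x=[1.7775] v=[-0.5267]
Step 29: x=[1.7048] v=[-0.4846]
Step 30: x=[1.6389] v=[-0.4392]
Step 31: x=[1.5803] v=[-0.3908]
Step 32: x=[1.5293] v=[-0.3397]
Step 33: x=[1.4864] v=[-0.2863]
Step 34: x=[1.4518] v=[-0.2309]
Step 35: x=[1.4257] v=[-0.1739]
Step 36: x=[1.4083] v=[-0.1157]
Step 37: x=[1.3998] v=[-0.0567]
Step 38: x=[1.4002] v=[0.0027]
First v>=0 after going negative at step 38, time=5.7000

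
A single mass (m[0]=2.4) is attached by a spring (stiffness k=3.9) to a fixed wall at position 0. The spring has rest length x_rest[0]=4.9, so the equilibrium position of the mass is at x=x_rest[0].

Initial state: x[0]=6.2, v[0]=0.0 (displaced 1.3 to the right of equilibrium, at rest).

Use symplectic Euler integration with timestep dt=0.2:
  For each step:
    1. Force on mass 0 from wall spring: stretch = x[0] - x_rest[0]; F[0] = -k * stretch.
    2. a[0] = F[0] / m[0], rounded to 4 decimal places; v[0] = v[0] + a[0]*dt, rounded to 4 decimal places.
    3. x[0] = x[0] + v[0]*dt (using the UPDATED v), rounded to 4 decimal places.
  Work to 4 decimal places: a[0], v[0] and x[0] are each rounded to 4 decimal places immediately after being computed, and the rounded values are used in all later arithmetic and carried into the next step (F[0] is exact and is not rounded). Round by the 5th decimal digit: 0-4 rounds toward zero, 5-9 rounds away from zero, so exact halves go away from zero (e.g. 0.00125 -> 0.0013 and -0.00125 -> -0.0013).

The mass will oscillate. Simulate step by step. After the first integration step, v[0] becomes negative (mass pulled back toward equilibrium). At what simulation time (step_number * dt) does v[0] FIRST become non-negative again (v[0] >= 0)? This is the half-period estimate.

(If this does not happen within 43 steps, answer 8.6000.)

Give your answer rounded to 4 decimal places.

Answer: 2.6000

Derivation:
Step 0: x=[6.2000] v=[0.0000]
Step 1: x=[6.1155] v=[-0.4225]
Step 2: x=[5.9520] v=[-0.8175]
Step 3: x=[5.7201] v=[-1.1594]
Step 4: x=[5.4349] v=[-1.4259]
Step 5: x=[5.1150] v=[-1.5997]
Step 6: x=[4.7811] v=[-1.6696]
Step 7: x=[4.4549] v=[-1.6310]
Step 8: x=[4.1576] v=[-1.4863]
Step 9: x=[3.9086] v=[-1.2450]
Step 10: x=[3.7240] v=[-0.9228]
Step 11: x=[3.6159] v=[-0.5406]
Step 12: x=[3.5912] v=[-0.1233]
Step 13: x=[3.6516] v=[0.3021]
First v>=0 after going negative at step 13, time=2.6000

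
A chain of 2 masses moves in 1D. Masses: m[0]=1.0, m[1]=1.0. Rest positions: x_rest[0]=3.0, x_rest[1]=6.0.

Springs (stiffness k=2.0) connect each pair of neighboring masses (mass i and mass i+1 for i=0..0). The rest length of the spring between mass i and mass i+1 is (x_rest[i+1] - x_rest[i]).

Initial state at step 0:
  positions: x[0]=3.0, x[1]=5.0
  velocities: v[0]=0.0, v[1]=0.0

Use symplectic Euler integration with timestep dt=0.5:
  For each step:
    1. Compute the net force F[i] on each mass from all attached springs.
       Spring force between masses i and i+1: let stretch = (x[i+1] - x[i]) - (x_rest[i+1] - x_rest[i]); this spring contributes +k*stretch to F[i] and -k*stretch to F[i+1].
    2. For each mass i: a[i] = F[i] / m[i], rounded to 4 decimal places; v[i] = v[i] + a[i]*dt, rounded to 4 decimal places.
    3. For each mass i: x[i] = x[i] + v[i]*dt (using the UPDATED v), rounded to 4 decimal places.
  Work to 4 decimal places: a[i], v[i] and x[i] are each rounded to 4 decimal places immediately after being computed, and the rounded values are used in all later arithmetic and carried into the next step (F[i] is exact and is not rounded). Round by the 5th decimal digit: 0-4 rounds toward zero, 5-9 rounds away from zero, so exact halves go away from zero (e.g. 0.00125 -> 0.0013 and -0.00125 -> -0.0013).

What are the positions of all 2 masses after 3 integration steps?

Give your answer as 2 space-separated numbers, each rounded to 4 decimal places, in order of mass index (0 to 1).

Answer: 2.0000 6.0000

Derivation:
Step 0: x=[3.0000 5.0000] v=[0.0000 0.0000]
Step 1: x=[2.5000 5.5000] v=[-1.0000 1.0000]
Step 2: x=[2.0000 6.0000] v=[-1.0000 1.0000]
Step 3: x=[2.0000 6.0000] v=[0.0000 0.0000]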